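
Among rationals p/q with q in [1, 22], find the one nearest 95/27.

Expand x = 95/27 as a continued fraction with the Euclidean algorithm:
  95 = 3*27 + 14, so a_0 = 3.
  27 = 1*14 + 13, so a_1 = 1.
  14 = 1*13 + 1, so a_2 = 1.
  13 = 13*1 + 0, so a_3 = 13.
so x = [3; 1, 1, 13].
Convergents (p_i = a_i*p_{i-1} + p_{i-2}, q_i = a_i*q_{i-1} + q_{i-2} with p_{-2}=0, p_{-1}=1, q_{-2}=1, q_{-1}=0), until the denominator exceeds 22:
  i=0: a_0=3, p_0 = 3*1 + 0 = 3, q_0 = 3*0 + 1 = 1.
  i=1: a_1=1, p_1 = 1*3 + 1 = 4, q_1 = 1*1 + 0 = 1.
  i=2: a_2=1, p_2 = 1*4 + 3 = 7, q_2 = 1*1 + 1 = 2.
  i=3: a_3=13, p_3 = 13*7 + 4 = 95, q_3 = 13*2 + 1 = 27.
q_3 = 27 > 22, so the last convergent with denominator <= 22 is p_2/q_2 = 7/2.
The closest fraction with denominator <= 22 is either p_2/q_2 or the intermediate fraction (k*p_2 + p_1)/(k*q_2 + q_1) with the largest k >= 1 whose denominator stays <= 22; these approach x as k grows, and every other convergent or intermediate fraction in range is farther away.
Largest k: floor((22 - q_1)/q_2) = floor((22 - 1)/2) = 10.
That gives (10*7 + 4)/(10*2 + 1) = 74/21.
Compare the errors: |x - 7/2| = |95*2 - 7*27|/(27*2) = 1/54, and |x - 74/21| = |95*21 - 74*27|/(27*21) = 3/567.
Cross-multiplying, 3*54 = 162 < 567 = 1*567, so 3/567 is smaller: the intermediate fraction 74/21 is closer to x than 7/2.

74/21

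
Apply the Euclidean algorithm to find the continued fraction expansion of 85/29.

[2; 1, 13, 2]

Run the Euclidean algorithm on 85 and 29; the successive quotients are the partial quotients a_0, a_1, ... (each step inverts the fractional part left over by the previous one):
  85 = 2*29 + 27, so a_0 = 2.
  29 = 1*27 + 2, so a_1 = 1.
  27 = 13*2 + 1, so a_2 = 13.
  2 = 2*1 + 0, so a_3 = 2.
The remainder reaches 0 after 4 divisions, so the expansion has 4 partial quotients, read off in order.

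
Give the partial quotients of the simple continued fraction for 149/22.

[6; 1, 3, 2, 2]

Run the Euclidean algorithm on 149 and 22; the successive quotients are the partial quotients a_0, a_1, ... (each step inverts the fractional part left over by the previous one):
  149 = 6*22 + 17, so a_0 = 6.
  22 = 1*17 + 5, so a_1 = 1.
  17 = 3*5 + 2, so a_2 = 3.
  5 = 2*2 + 1, so a_3 = 2.
  2 = 2*1 + 0, so a_4 = 2.
The remainder reaches 0 after 5 divisions, so the expansion has 5 partial quotients, read off in order.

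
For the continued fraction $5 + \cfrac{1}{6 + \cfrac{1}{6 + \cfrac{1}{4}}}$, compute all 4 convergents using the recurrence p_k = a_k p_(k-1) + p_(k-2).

5/1, 31/6, 191/37, 795/154

Using the convergent recurrence p_i = a_i*p_{i-1} + p_{i-2}, q_i = a_i*q_{i-1} + q_{i-2} with p_{-2}=0, p_{-1}=1, q_{-2}=1, q_{-1}=0:
  i=0: a_0=5, p_0 = 5*1 + 0 = 5, q_0 = 5*0 + 1 = 1.
  i=1: a_1=6, p_1 = 6*5 + 1 = 31, q_1 = 6*1 + 0 = 6.
  i=2: a_2=6, p_2 = 6*31 + 5 = 191, q_2 = 6*6 + 1 = 37.
  i=3: a_3=4, p_3 = 4*191 + 31 = 795, q_3 = 4*37 + 6 = 154.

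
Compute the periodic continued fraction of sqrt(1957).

Write x_i = (sqrt(1957) + m_i)/d_i with (m_0, d_0) = (0, 1). a_0 = floor(sqrt(1957)) = 44, since 44^2 = 1936 <= 1957 < 2025 = 45^2.
Iterate m_{i+1} = d_i*a_i - m_i, d_{i+1} = (1957 - m_{i+1}^2)/d_i, a_{i+1} = floor((a_0 + m_{i+1})/d_{i+1}):
  m_1 = 1*44 - 0 = 44, d_1 = (1957 - 44^2)/1 = 21/1 = 21, a_1 = floor((44 + 44)/21) = 4.
  m_2 = 21*4 - 44 = 40, d_2 = (1957 - 40^2)/21 = 357/21 = 17, a_2 = floor((44 + 40)/17) = 4.
  m_3 = 17*4 - 40 = 28, d_3 = (1957 - 28^2)/17 = 1173/17 = 69, a_3 = floor((44 + 28)/69) = 1.
  m_4 = 69*1 - 28 = 41, d_4 = (1957 - 41^2)/69 = 276/69 = 4, a_4 = floor((44 + 41)/4) = 21.
  m_5 = 4*21 - 41 = 43, d_5 = (1957 - 43^2)/4 = 108/4 = 27, a_5 = floor((44 + 43)/27) = 3.
  m_6 = 27*3 - 43 = 38, d_6 = (1957 - 38^2)/27 = 513/27 = 19, a_6 = floor((44 + 38)/19) = 4.
  m_7 = 19*4 - 38 = 38, d_7 = (1957 - 38^2)/19 = 513/19 = 27, a_7 = floor((44 + 38)/27) = 3.
  m_8 = 27*3 - 38 = 43, d_8 = (1957 - 43^2)/27 = 108/27 = 4, a_8 = floor((44 + 43)/4) = 21.
  m_9 = 4*21 - 43 = 41, d_9 = (1957 - 41^2)/4 = 276/4 = 69, a_9 = floor((44 + 41)/69) = 1.
  m_10 = 69*1 - 41 = 28, d_10 = (1957 - 28^2)/69 = 1173/69 = 17, a_10 = floor((44 + 28)/17) = 4.
  m_11 = 17*4 - 28 = 40, d_11 = (1957 - 40^2)/17 = 357/17 = 21, a_11 = floor((44 + 40)/21) = 4.
  m_12 = 21*4 - 40 = 44, d_12 = (1957 - 44^2)/21 = 21/21 = 1, a_12 = floor((44 + 44)/1) = 88.
  m_13 = 1*88 - 44 = 44, d_13 = (1957 - 44^2)/1 = 21/1 = 21: (m_13, d_13) = (m_1, d_1) = (44, 21), so from here the quotients repeat a_1, ..., a_12; the period length is 12.
Hence the expansion of sqrt(1957) is a_0 = 44 followed by the repeating block 4, 4, 1, 21, 3, 4, 3, 21, 1, 4, 4, 88 (period 12).

[44; (4, 4, 1, 21, 3, 4, 3, 21, 1, 4, 4, 88)]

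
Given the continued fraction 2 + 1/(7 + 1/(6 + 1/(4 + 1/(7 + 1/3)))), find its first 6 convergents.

Using the convergent recurrence p_i = a_i*p_{i-1} + p_{i-2}, q_i = a_i*q_{i-1} + q_{i-2} with p_{-2}=0, p_{-1}=1, q_{-2}=1, q_{-1}=0:
  i=0: a_0=2, p_0 = 2*1 + 0 = 2, q_0 = 2*0 + 1 = 1.
  i=1: a_1=7, p_1 = 7*2 + 1 = 15, q_1 = 7*1 + 0 = 7.
  i=2: a_2=6, p_2 = 6*15 + 2 = 92, q_2 = 6*7 + 1 = 43.
  i=3: a_3=4, p_3 = 4*92 + 15 = 383, q_3 = 4*43 + 7 = 179.
  i=4: a_4=7, p_4 = 7*383 + 92 = 2773, q_4 = 7*179 + 43 = 1296.
  i=5: a_5=3, p_5 = 3*2773 + 383 = 8702, q_5 = 3*1296 + 179 = 4067.

2/1, 15/7, 92/43, 383/179, 2773/1296, 8702/4067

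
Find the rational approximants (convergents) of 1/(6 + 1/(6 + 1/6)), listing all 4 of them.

0/1, 1/6, 6/37, 37/228

Using the convergent recurrence p_i = a_i*p_{i-1} + p_{i-2}, q_i = a_i*q_{i-1} + q_{i-2} with p_{-2}=0, p_{-1}=1, q_{-2}=1, q_{-1}=0:
  i=0: a_0=0, p_0 = 0*1 + 0 = 0, q_0 = 0*0 + 1 = 1.
  i=1: a_1=6, p_1 = 6*0 + 1 = 1, q_1 = 6*1 + 0 = 6.
  i=2: a_2=6, p_2 = 6*1 + 0 = 6, q_2 = 6*6 + 1 = 37.
  i=3: a_3=6, p_3 = 6*6 + 1 = 37, q_3 = 6*37 + 6 = 228.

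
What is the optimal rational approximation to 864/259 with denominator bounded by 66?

Expand x = 864/259 as a continued fraction with the Euclidean algorithm:
  864 = 3*259 + 87, so a_0 = 3.
  259 = 2*87 + 85, so a_1 = 2.
  87 = 1*85 + 2, so a_2 = 1.
  85 = 42*2 + 1, so a_3 = 42.
  2 = 2*1 + 0, so a_4 = 2.
so x = [3; 2, 1, 42, 2].
Convergents (p_i = a_i*p_{i-1} + p_{i-2}, q_i = a_i*q_{i-1} + q_{i-2} with p_{-2}=0, p_{-1}=1, q_{-2}=1, q_{-1}=0), until the denominator exceeds 66:
  i=0: a_0=3, p_0 = 3*1 + 0 = 3, q_0 = 3*0 + 1 = 1.
  i=1: a_1=2, p_1 = 2*3 + 1 = 7, q_1 = 2*1 + 0 = 2.
  i=2: a_2=1, p_2 = 1*7 + 3 = 10, q_2 = 1*2 + 1 = 3.
  i=3: a_3=42, p_3 = 42*10 + 7 = 427, q_3 = 42*3 + 2 = 128.
q_3 = 128 > 66, so the last convergent with denominator <= 66 is p_2/q_2 = 10/3.
The closest fraction with denominator <= 66 is either p_2/q_2 or the intermediate fraction (k*p_2 + p_1)/(k*q_2 + q_1) with the largest k >= 1 whose denominator stays <= 66; these approach x as k grows, and every other convergent or intermediate fraction in range is farther away.
Largest k: floor((66 - q_1)/q_2) = floor((66 - 2)/3) = 21.
That gives (21*10 + 7)/(21*3 + 2) = 217/65.
Compare the errors: |x - 10/3| = |864*3 - 10*259|/(259*3) = 2/777, and |x - 217/65| = |864*65 - 217*259|/(259*65) = 43/16835.
Cross-multiplying, 43*777 = 33411 < 33670 = 2*16835, so 43/16835 is smaller: the intermediate fraction 217/65 is closer to x than 10/3.

217/65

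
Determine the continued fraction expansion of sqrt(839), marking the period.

Write x_i = (sqrt(839) + m_i)/d_i with (m_0, d_0) = (0, 1). a_0 = floor(sqrt(839)) = 28, since 28^2 = 784 <= 839 < 841 = 29^2.
Iterate m_{i+1} = d_i*a_i - m_i, d_{i+1} = (839 - m_{i+1}^2)/d_i, a_{i+1} = floor((a_0 + m_{i+1})/d_{i+1}):
  m_1 = 1*28 - 0 = 28, d_1 = (839 - 28^2)/1 = 55/1 = 55, a_1 = floor((28 + 28)/55) = 1.
  m_2 = 55*1 - 28 = 27, d_2 = (839 - 27^2)/55 = 110/55 = 2, a_2 = floor((28 + 27)/2) = 27.
  m_3 = 2*27 - 27 = 27, d_3 = (839 - 27^2)/2 = 110/2 = 55, a_3 = floor((28 + 27)/55) = 1.
  m_4 = 55*1 - 27 = 28, d_4 = (839 - 28^2)/55 = 55/55 = 1, a_4 = floor((28 + 28)/1) = 56.
  m_5 = 1*56 - 28 = 28, d_5 = (839 - 28^2)/1 = 55/1 = 55: (m_5, d_5) = (m_1, d_1) = (28, 55), so from here the quotients repeat a_1, ..., a_4; the period length is 4.
Hence the expansion of sqrt(839) is a_0 = 28 followed by the repeating block 1, 27, 1, 56 (period 4).

[28; (1, 27, 1, 56)]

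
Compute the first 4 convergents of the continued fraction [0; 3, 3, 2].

Using the convergent recurrence p_i = a_i*p_{i-1} + p_{i-2}, q_i = a_i*q_{i-1} + q_{i-2} with p_{-2}=0, p_{-1}=1, q_{-2}=1, q_{-1}=0:
  i=0: a_0=0, p_0 = 0*1 + 0 = 0, q_0 = 0*0 + 1 = 1.
  i=1: a_1=3, p_1 = 3*0 + 1 = 1, q_1 = 3*1 + 0 = 3.
  i=2: a_2=3, p_2 = 3*1 + 0 = 3, q_2 = 3*3 + 1 = 10.
  i=3: a_3=2, p_3 = 2*3 + 1 = 7, q_3 = 2*10 + 3 = 23.

0/1, 1/3, 3/10, 7/23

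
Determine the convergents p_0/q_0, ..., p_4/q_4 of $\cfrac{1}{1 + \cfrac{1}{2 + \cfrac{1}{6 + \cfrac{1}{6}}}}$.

Using the convergent recurrence p_i = a_i*p_{i-1} + p_{i-2}, q_i = a_i*q_{i-1} + q_{i-2} with p_{-2}=0, p_{-1}=1, q_{-2}=1, q_{-1}=0:
  i=0: a_0=0, p_0 = 0*1 + 0 = 0, q_0 = 0*0 + 1 = 1.
  i=1: a_1=1, p_1 = 1*0 + 1 = 1, q_1 = 1*1 + 0 = 1.
  i=2: a_2=2, p_2 = 2*1 + 0 = 2, q_2 = 2*1 + 1 = 3.
  i=3: a_3=6, p_3 = 6*2 + 1 = 13, q_3 = 6*3 + 1 = 19.
  i=4: a_4=6, p_4 = 6*13 + 2 = 80, q_4 = 6*19 + 3 = 117.

0/1, 1/1, 2/3, 13/19, 80/117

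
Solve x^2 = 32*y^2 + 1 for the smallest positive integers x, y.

First expand sqrt(32) as a continued fraction. With x_i = (sqrt(32) + m_i)/d_i and (m_0, d_0) = (0, 1): a_0 = floor(sqrt(32)) = 5, since 5^2 = 25 <= 32 < 36 = 6^2.
Iterate m_{i+1} = d_i*a_i - m_i, d_{i+1} = (32 - m_{i+1}^2)/d_i, a_{i+1} = floor((a_0 + m_{i+1})/d_{i+1}):
  m_1 = 1*5 - 0 = 5, d_1 = (32 - 5^2)/1 = 7/1 = 7, a_1 = floor((5 + 5)/7) = 1.
  m_2 = 7*1 - 5 = 2, d_2 = (32 - 2^2)/7 = 28/7 = 4, a_2 = floor((5 + 2)/4) = 1.
  m_3 = 4*1 - 2 = 2, d_3 = (32 - 2^2)/4 = 28/4 = 7, a_3 = floor((5 + 2)/7) = 1.
  m_4 = 7*1 - 2 = 5, d_4 = (32 - 5^2)/7 = 7/7 = 1, a_4 = floor((5 + 5)/1) = 10.
  m_5 = 1*10 - 5 = 5, d_5 = (32 - 5^2)/1 = 7/1 = 7: (m_5, d_5) = (m_1, d_1) = (5, 7), so from here the quotients repeat a_1, ..., a_4; the period length is 4.
So sqrt(32) = [5; (1, 1, 1, 10)] with period length k = 4.
k is even, so the fundamental solution of x^2 - 32y^2 = 1 is (p_{k-1}, q_{k-1}) = (p_3, q_3); compute convergents through index 3.
Convergents (p_i = a_i*p_{i-1} + p_{i-2}, q_i = a_i*q_{i-1} + q_{i-2} with p_{-2}=0, p_{-1}=1, q_{-2}=1, q_{-1}=0):
  i=0: a_0=5, p_0 = 5*1 + 0 = 5, q_0 = 5*0 + 1 = 1.
  i=1: a_1=1, p_1 = 1*5 + 1 = 6, q_1 = 1*1 + 0 = 1.
  i=2: a_2=1, p_2 = 1*6 + 5 = 11, q_2 = 1*1 + 1 = 2.
  i=3: a_3=1, p_3 = 1*11 + 6 = 17, q_3 = 1*2 + 1 = 3.
Check: 17^2 - 32*3^2 = 289 - 288 = 1, so (x, y) = (17, 3) solves the equation, and by the theorem it is the least positive solution.

(x, y) = (17, 3)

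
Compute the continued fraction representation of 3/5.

Run the Euclidean algorithm on 3 and 5; the successive quotients are the partial quotients a_0, a_1, ... (each step inverts the fractional part left over by the previous one):
  3 = 0*5 + 3, so a_0 = 0.
  5 = 1*3 + 2, so a_1 = 1.
  3 = 1*2 + 1, so a_2 = 1.
  2 = 2*1 + 0, so a_3 = 2.
The remainder reaches 0 after 4 divisions, so the expansion has 4 partial quotients, read off in order.

[0; 1, 1, 2]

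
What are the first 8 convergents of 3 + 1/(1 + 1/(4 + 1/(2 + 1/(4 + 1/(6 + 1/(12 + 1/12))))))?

Using the convergent recurrence p_i = a_i*p_{i-1} + p_{i-2}, q_i = a_i*q_{i-1} + q_{i-2} with p_{-2}=0, p_{-1}=1, q_{-2}=1, q_{-1}=0:
  i=0: a_0=3, p_0 = 3*1 + 0 = 3, q_0 = 3*0 + 1 = 1.
  i=1: a_1=1, p_1 = 1*3 + 1 = 4, q_1 = 1*1 + 0 = 1.
  i=2: a_2=4, p_2 = 4*4 + 3 = 19, q_2 = 4*1 + 1 = 5.
  i=3: a_3=2, p_3 = 2*19 + 4 = 42, q_3 = 2*5 + 1 = 11.
  i=4: a_4=4, p_4 = 4*42 + 19 = 187, q_4 = 4*11 + 5 = 49.
  i=5: a_5=6, p_5 = 6*187 + 42 = 1164, q_5 = 6*49 + 11 = 305.
  i=6: a_6=12, p_6 = 12*1164 + 187 = 14155, q_6 = 12*305 + 49 = 3709.
  i=7: a_7=12, p_7 = 12*14155 + 1164 = 171024, q_7 = 12*3709 + 305 = 44813.

3/1, 4/1, 19/5, 42/11, 187/49, 1164/305, 14155/3709, 171024/44813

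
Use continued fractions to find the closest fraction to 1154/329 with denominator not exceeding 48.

165/47

Expand x = 1154/329 as a continued fraction with the Euclidean algorithm:
  1154 = 3*329 + 167, so a_0 = 3.
  329 = 1*167 + 162, so a_1 = 1.
  167 = 1*162 + 5, so a_2 = 1.
  162 = 32*5 + 2, so a_3 = 32.
  5 = 2*2 + 1, so a_4 = 2.
  2 = 2*1 + 0, so a_5 = 2.
so x = [3; 1, 1, 32, 2, 2].
Convergents (p_i = a_i*p_{i-1} + p_{i-2}, q_i = a_i*q_{i-1} + q_{i-2} with p_{-2}=0, p_{-1}=1, q_{-2}=1, q_{-1}=0), until the denominator exceeds 48:
  i=0: a_0=3, p_0 = 3*1 + 0 = 3, q_0 = 3*0 + 1 = 1.
  i=1: a_1=1, p_1 = 1*3 + 1 = 4, q_1 = 1*1 + 0 = 1.
  i=2: a_2=1, p_2 = 1*4 + 3 = 7, q_2 = 1*1 + 1 = 2.
  i=3: a_3=32, p_3 = 32*7 + 4 = 228, q_3 = 32*2 + 1 = 65.
q_3 = 65 > 48, so the last convergent with denominator <= 48 is p_2/q_2 = 7/2.
The closest fraction with denominator <= 48 is either p_2/q_2 or the intermediate fraction (k*p_2 + p_1)/(k*q_2 + q_1) with the largest k >= 1 whose denominator stays <= 48; these approach x as k grows, and every other convergent or intermediate fraction in range is farther away.
Largest k: floor((48 - q_1)/q_2) = floor((48 - 1)/2) = 23.
That gives (23*7 + 4)/(23*2 + 1) = 165/47.
Compare the errors: |x - 7/2| = |1154*2 - 7*329|/(329*2) = 5/658, and |x - 165/47| = |1154*47 - 165*329|/(329*47) = 47/15463.
Cross-multiplying, 47*658 = 30926 < 77315 = 5*15463, so 47/15463 is smaller: the intermediate fraction 165/47 is closer to x than 7/2.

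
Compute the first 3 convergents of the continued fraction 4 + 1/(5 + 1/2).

Using the convergent recurrence p_i = a_i*p_{i-1} + p_{i-2}, q_i = a_i*q_{i-1} + q_{i-2} with p_{-2}=0, p_{-1}=1, q_{-2}=1, q_{-1}=0:
  i=0: a_0=4, p_0 = 4*1 + 0 = 4, q_0 = 4*0 + 1 = 1.
  i=1: a_1=5, p_1 = 5*4 + 1 = 21, q_1 = 5*1 + 0 = 5.
  i=2: a_2=2, p_2 = 2*21 + 4 = 46, q_2 = 2*5 + 1 = 11.

4/1, 21/5, 46/11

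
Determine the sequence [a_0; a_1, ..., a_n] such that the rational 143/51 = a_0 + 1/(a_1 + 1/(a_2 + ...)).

Run the Euclidean algorithm on 143 and 51; the successive quotients are the partial quotients a_0, a_1, ... (each step inverts the fractional part left over by the previous one):
  143 = 2*51 + 41, so a_0 = 2.
  51 = 1*41 + 10, so a_1 = 1.
  41 = 4*10 + 1, so a_2 = 4.
  10 = 10*1 + 0, so a_3 = 10.
The remainder reaches 0 after 4 divisions, so the expansion has 4 partial quotients, read off in order.

[2; 1, 4, 10]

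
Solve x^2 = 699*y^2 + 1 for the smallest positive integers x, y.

First expand sqrt(699) as a continued fraction. With x_i = (sqrt(699) + m_i)/d_i and (m_0, d_0) = (0, 1): a_0 = floor(sqrt(699)) = 26, since 26^2 = 676 <= 699 < 729 = 27^2.
Iterate m_{i+1} = d_i*a_i - m_i, d_{i+1} = (699 - m_{i+1}^2)/d_i, a_{i+1} = floor((a_0 + m_{i+1})/d_{i+1}):
  m_1 = 1*26 - 0 = 26, d_1 = (699 - 26^2)/1 = 23/1 = 23, a_1 = floor((26 + 26)/23) = 2.
  m_2 = 23*2 - 26 = 20, d_2 = (699 - 20^2)/23 = 299/23 = 13, a_2 = floor((26 + 20)/13) = 3.
  m_3 = 13*3 - 20 = 19, d_3 = (699 - 19^2)/13 = 338/13 = 26, a_3 = floor((26 + 19)/26) = 1.
  m_4 = 26*1 - 19 = 7, d_4 = (699 - 7^2)/26 = 650/26 = 25, a_4 = floor((26 + 7)/25) = 1.
  m_5 = 25*1 - 7 = 18, d_5 = (699 - 18^2)/25 = 375/25 = 15, a_5 = floor((26 + 18)/15) = 2.
  m_6 = 15*2 - 18 = 12, d_6 = (699 - 12^2)/15 = 555/15 = 37, a_6 = floor((26 + 12)/37) = 1.
  m_7 = 37*1 - 12 = 25, d_7 = (699 - 25^2)/37 = 74/37 = 2, a_7 = floor((26 + 25)/2) = 25.
  m_8 = 2*25 - 25 = 25, d_8 = (699 - 25^2)/2 = 74/2 = 37, a_8 = floor((26 + 25)/37) = 1.
  m_9 = 37*1 - 25 = 12, d_9 = (699 - 12^2)/37 = 555/37 = 15, a_9 = floor((26 + 12)/15) = 2.
  m_10 = 15*2 - 12 = 18, d_10 = (699 - 18^2)/15 = 375/15 = 25, a_10 = floor((26 + 18)/25) = 1.
  m_11 = 25*1 - 18 = 7, d_11 = (699 - 7^2)/25 = 650/25 = 26, a_11 = floor((26 + 7)/26) = 1.
  m_12 = 26*1 - 7 = 19, d_12 = (699 - 19^2)/26 = 338/26 = 13, a_12 = floor((26 + 19)/13) = 3.
  m_13 = 13*3 - 19 = 20, d_13 = (699 - 20^2)/13 = 299/13 = 23, a_13 = floor((26 + 20)/23) = 2.
  m_14 = 23*2 - 20 = 26, d_14 = (699 - 26^2)/23 = 23/23 = 1, a_14 = floor((26 + 26)/1) = 52.
  m_15 = 1*52 - 26 = 26, d_15 = (699 - 26^2)/1 = 23/1 = 23: (m_15, d_15) = (m_1, d_1) = (26, 23), so from here the quotients repeat a_1, ..., a_14; the period length is 14.
So sqrt(699) = [26; (2, 3, 1, 1, 2, 1, 25, 1, 2, 1, 1, 3, 2, 52)] with period length k = 14.
k is even, so the fundamental solution of x^2 - 699y^2 = 1 is (p_{k-1}, q_{k-1}) = (p_13, q_13); compute convergents through index 13.
Convergents (p_i = a_i*p_{i-1} + p_{i-2}, q_i = a_i*q_{i-1} + q_{i-2} with p_{-2}=0, p_{-1}=1, q_{-2}=1, q_{-1}=0):
  i=0: a_0=26, p_0 = 26*1 + 0 = 26, q_0 = 26*0 + 1 = 1.
  i=1: a_1=2, p_1 = 2*26 + 1 = 53, q_1 = 2*1 + 0 = 2.
  i=2: a_2=3, p_2 = 3*53 + 26 = 185, q_2 = 3*2 + 1 = 7.
  i=3: a_3=1, p_3 = 1*185 + 53 = 238, q_3 = 1*7 + 2 = 9.
  i=4: a_4=1, p_4 = 1*238 + 185 = 423, q_4 = 1*9 + 7 = 16.
  i=5: a_5=2, p_5 = 2*423 + 238 = 1084, q_5 = 2*16 + 9 = 41.
  i=6: a_6=1, p_6 = 1*1084 + 423 = 1507, q_6 = 1*41 + 16 = 57.
  i=7: a_7=25, p_7 = 25*1507 + 1084 = 38759, q_7 = 25*57 + 41 = 1466.
  i=8: a_8=1, p_8 = 1*38759 + 1507 = 40266, q_8 = 1*1466 + 57 = 1523.
  i=9: a_9=2, p_9 = 2*40266 + 38759 = 119291, q_9 = 2*1523 + 1466 = 4512.
  i=10: a_10=1, p_10 = 1*119291 + 40266 = 159557, q_10 = 1*4512 + 1523 = 6035.
  i=11: a_11=1, p_11 = 1*159557 + 119291 = 278848, q_11 = 1*6035 + 4512 = 10547.
  i=12: a_12=3, p_12 = 3*278848 + 159557 = 996101, q_12 = 3*10547 + 6035 = 37676.
  i=13: a_13=2, p_13 = 2*996101 + 278848 = 2271050, q_13 = 2*37676 + 10547 = 85899.
Check: 2271050^2 - 699*85899^2 = 5157668102500 - 5157668102499 = 1, so (x, y) = (2271050, 85899) solves the equation, and by the theorem it is the least positive solution.

(x, y) = (2271050, 85899)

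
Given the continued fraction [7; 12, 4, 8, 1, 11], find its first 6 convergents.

7/1, 85/12, 347/49, 2861/404, 3208/453, 38149/5387

Using the convergent recurrence p_i = a_i*p_{i-1} + p_{i-2}, q_i = a_i*q_{i-1} + q_{i-2} with p_{-2}=0, p_{-1}=1, q_{-2}=1, q_{-1}=0:
  i=0: a_0=7, p_0 = 7*1 + 0 = 7, q_0 = 7*0 + 1 = 1.
  i=1: a_1=12, p_1 = 12*7 + 1 = 85, q_1 = 12*1 + 0 = 12.
  i=2: a_2=4, p_2 = 4*85 + 7 = 347, q_2 = 4*12 + 1 = 49.
  i=3: a_3=8, p_3 = 8*347 + 85 = 2861, q_3 = 8*49 + 12 = 404.
  i=4: a_4=1, p_4 = 1*2861 + 347 = 3208, q_4 = 1*404 + 49 = 453.
  i=5: a_5=11, p_5 = 11*3208 + 2861 = 38149, q_5 = 11*453 + 404 = 5387.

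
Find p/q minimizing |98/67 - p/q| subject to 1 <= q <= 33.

19/13

Expand x = 98/67 as a continued fraction with the Euclidean algorithm:
  98 = 1*67 + 31, so a_0 = 1.
  67 = 2*31 + 5, so a_1 = 2.
  31 = 6*5 + 1, so a_2 = 6.
  5 = 5*1 + 0, so a_3 = 5.
so x = [1; 2, 6, 5].
Convergents (p_i = a_i*p_{i-1} + p_{i-2}, q_i = a_i*q_{i-1} + q_{i-2} with p_{-2}=0, p_{-1}=1, q_{-2}=1, q_{-1}=0), until the denominator exceeds 33:
  i=0: a_0=1, p_0 = 1*1 + 0 = 1, q_0 = 1*0 + 1 = 1.
  i=1: a_1=2, p_1 = 2*1 + 1 = 3, q_1 = 2*1 + 0 = 2.
  i=2: a_2=6, p_2 = 6*3 + 1 = 19, q_2 = 6*2 + 1 = 13.
  i=3: a_3=5, p_3 = 5*19 + 3 = 98, q_3 = 5*13 + 2 = 67.
q_3 = 67 > 33, so the last convergent with denominator <= 33 is p_2/q_2 = 19/13.
The closest fraction with denominator <= 33 is either p_2/q_2 or the intermediate fraction (k*p_2 + p_1)/(k*q_2 + q_1) with the largest k >= 1 whose denominator stays <= 33; these approach x as k grows, and every other convergent or intermediate fraction in range is farther away.
Largest k: floor((33 - q_1)/q_2) = floor((33 - 2)/13) = 2.
That gives (2*19 + 3)/(2*13 + 2) = 41/28.
Compare the errors: |x - 19/13| = |98*13 - 19*67|/(67*13) = 1/871, and |x - 41/28| = |98*28 - 41*67|/(67*28) = 3/1876.
Cross-multiplying, 1*1876 = 1876 < 2613 = 3*871, so 1/871 is smaller: the convergent 19/13 is closer to x than 41/28.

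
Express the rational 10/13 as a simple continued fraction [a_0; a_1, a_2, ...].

Run the Euclidean algorithm on 10 and 13; the successive quotients are the partial quotients a_0, a_1, ... (each step inverts the fractional part left over by the previous one):
  10 = 0*13 + 10, so a_0 = 0.
  13 = 1*10 + 3, so a_1 = 1.
  10 = 3*3 + 1, so a_2 = 3.
  3 = 3*1 + 0, so a_3 = 3.
The remainder reaches 0 after 4 divisions, so the expansion has 4 partial quotients, read off in order.

[0; 1, 3, 3]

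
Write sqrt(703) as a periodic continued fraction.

[26; (1, 1, 17, 5, 1, 5, 17, 1, 1, 52)]

Write x_i = (sqrt(703) + m_i)/d_i with (m_0, d_0) = (0, 1). a_0 = floor(sqrt(703)) = 26, since 26^2 = 676 <= 703 < 729 = 27^2.
Iterate m_{i+1} = d_i*a_i - m_i, d_{i+1} = (703 - m_{i+1}^2)/d_i, a_{i+1} = floor((a_0 + m_{i+1})/d_{i+1}):
  m_1 = 1*26 - 0 = 26, d_1 = (703 - 26^2)/1 = 27/1 = 27, a_1 = floor((26 + 26)/27) = 1.
  m_2 = 27*1 - 26 = 1, d_2 = (703 - 1^2)/27 = 702/27 = 26, a_2 = floor((26 + 1)/26) = 1.
  m_3 = 26*1 - 1 = 25, d_3 = (703 - 25^2)/26 = 78/26 = 3, a_3 = floor((26 + 25)/3) = 17.
  m_4 = 3*17 - 25 = 26, d_4 = (703 - 26^2)/3 = 27/3 = 9, a_4 = floor((26 + 26)/9) = 5.
  m_5 = 9*5 - 26 = 19, d_5 = (703 - 19^2)/9 = 342/9 = 38, a_5 = floor((26 + 19)/38) = 1.
  m_6 = 38*1 - 19 = 19, d_6 = (703 - 19^2)/38 = 342/38 = 9, a_6 = floor((26 + 19)/9) = 5.
  m_7 = 9*5 - 19 = 26, d_7 = (703 - 26^2)/9 = 27/9 = 3, a_7 = floor((26 + 26)/3) = 17.
  m_8 = 3*17 - 26 = 25, d_8 = (703 - 25^2)/3 = 78/3 = 26, a_8 = floor((26 + 25)/26) = 1.
  m_9 = 26*1 - 25 = 1, d_9 = (703 - 1^2)/26 = 702/26 = 27, a_9 = floor((26 + 1)/27) = 1.
  m_10 = 27*1 - 1 = 26, d_10 = (703 - 26^2)/27 = 27/27 = 1, a_10 = floor((26 + 26)/1) = 52.
  m_11 = 1*52 - 26 = 26, d_11 = (703 - 26^2)/1 = 27/1 = 27: (m_11, d_11) = (m_1, d_1) = (26, 27), so from here the quotients repeat a_1, ..., a_10; the period length is 10.
Hence the expansion of sqrt(703) is a_0 = 26 followed by the repeating block 1, 1, 17, 5, 1, 5, 17, 1, 1, 52 (period 10).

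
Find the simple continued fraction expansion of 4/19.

Run the Euclidean algorithm on 4 and 19; the successive quotients are the partial quotients a_0, a_1, ... (each step inverts the fractional part left over by the previous one):
  4 = 0*19 + 4, so a_0 = 0.
  19 = 4*4 + 3, so a_1 = 4.
  4 = 1*3 + 1, so a_2 = 1.
  3 = 3*1 + 0, so a_3 = 3.
The remainder reaches 0 after 4 divisions, so the expansion has 4 partial quotients, read off in order.

[0; 4, 1, 3]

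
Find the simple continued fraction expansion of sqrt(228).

[15; (10, 30)]

Write x_i = (sqrt(228) + m_i)/d_i with (m_0, d_0) = (0, 1). a_0 = floor(sqrt(228)) = 15, since 15^2 = 225 <= 228 < 256 = 16^2.
Iterate m_{i+1} = d_i*a_i - m_i, d_{i+1} = (228 - m_{i+1}^2)/d_i, a_{i+1} = floor((a_0 + m_{i+1})/d_{i+1}):
  m_1 = 1*15 - 0 = 15, d_1 = (228 - 15^2)/1 = 3/1 = 3, a_1 = floor((15 + 15)/3) = 10.
  m_2 = 3*10 - 15 = 15, d_2 = (228 - 15^2)/3 = 3/3 = 1, a_2 = floor((15 + 15)/1) = 30.
  m_3 = 1*30 - 15 = 15, d_3 = (228 - 15^2)/1 = 3/1 = 3: (m_3, d_3) = (m_1, d_1) = (15, 3), so from here the quotients repeat a_1, a_2; the period length is 2.
Hence the expansion of sqrt(228) is a_0 = 15 followed by the repeating block 10, 30 (period 2).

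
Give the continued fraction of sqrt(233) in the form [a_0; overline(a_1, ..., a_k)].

[15; overline(3, 1, 3, 1, 1, 1, 1, 3, 1, 3, 30)]

Write x_i = (sqrt(233) + m_i)/d_i with (m_0, d_0) = (0, 1). a_0 = floor(sqrt(233)) = 15, since 15^2 = 225 <= 233 < 256 = 16^2.
Iterate m_{i+1} = d_i*a_i - m_i, d_{i+1} = (233 - m_{i+1}^2)/d_i, a_{i+1} = floor((a_0 + m_{i+1})/d_{i+1}):
  m_1 = 1*15 - 0 = 15, d_1 = (233 - 15^2)/1 = 8/1 = 8, a_1 = floor((15 + 15)/8) = 3.
  m_2 = 8*3 - 15 = 9, d_2 = (233 - 9^2)/8 = 152/8 = 19, a_2 = floor((15 + 9)/19) = 1.
  m_3 = 19*1 - 9 = 10, d_3 = (233 - 10^2)/19 = 133/19 = 7, a_3 = floor((15 + 10)/7) = 3.
  m_4 = 7*3 - 10 = 11, d_4 = (233 - 11^2)/7 = 112/7 = 16, a_4 = floor((15 + 11)/16) = 1.
  m_5 = 16*1 - 11 = 5, d_5 = (233 - 5^2)/16 = 208/16 = 13, a_5 = floor((15 + 5)/13) = 1.
  m_6 = 13*1 - 5 = 8, d_6 = (233 - 8^2)/13 = 169/13 = 13, a_6 = floor((15 + 8)/13) = 1.
  m_7 = 13*1 - 8 = 5, d_7 = (233 - 5^2)/13 = 208/13 = 16, a_7 = floor((15 + 5)/16) = 1.
  m_8 = 16*1 - 5 = 11, d_8 = (233 - 11^2)/16 = 112/16 = 7, a_8 = floor((15 + 11)/7) = 3.
  m_9 = 7*3 - 11 = 10, d_9 = (233 - 10^2)/7 = 133/7 = 19, a_9 = floor((15 + 10)/19) = 1.
  m_10 = 19*1 - 10 = 9, d_10 = (233 - 9^2)/19 = 152/19 = 8, a_10 = floor((15 + 9)/8) = 3.
  m_11 = 8*3 - 9 = 15, d_11 = (233 - 15^2)/8 = 8/8 = 1, a_11 = floor((15 + 15)/1) = 30.
  m_12 = 1*30 - 15 = 15, d_12 = (233 - 15^2)/1 = 8/1 = 8: (m_12, d_12) = (m_1, d_1) = (15, 8), so from here the quotients repeat a_1, ..., a_11; the period length is 11.
Hence the expansion of sqrt(233) is a_0 = 15 followed by the repeating block 3, 1, 3, 1, 1, 1, 1, 3, 1, 3, 30 (period 11).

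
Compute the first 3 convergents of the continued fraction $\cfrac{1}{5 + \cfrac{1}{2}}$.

Using the convergent recurrence p_i = a_i*p_{i-1} + p_{i-2}, q_i = a_i*q_{i-1} + q_{i-2} with p_{-2}=0, p_{-1}=1, q_{-2}=1, q_{-1}=0:
  i=0: a_0=0, p_0 = 0*1 + 0 = 0, q_0 = 0*0 + 1 = 1.
  i=1: a_1=5, p_1 = 5*0 + 1 = 1, q_1 = 5*1 + 0 = 5.
  i=2: a_2=2, p_2 = 2*1 + 0 = 2, q_2 = 2*5 + 1 = 11.

0/1, 1/5, 2/11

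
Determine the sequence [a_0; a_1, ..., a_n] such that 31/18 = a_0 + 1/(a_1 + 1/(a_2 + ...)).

Run the Euclidean algorithm on 31 and 18; the successive quotients are the partial quotients a_0, a_1, ... (each step inverts the fractional part left over by the previous one):
  31 = 1*18 + 13, so a_0 = 1.
  18 = 1*13 + 5, so a_1 = 1.
  13 = 2*5 + 3, so a_2 = 2.
  5 = 1*3 + 2, so a_3 = 1.
  3 = 1*2 + 1, so a_4 = 1.
  2 = 2*1 + 0, so a_5 = 2.
The remainder reaches 0 after 6 divisions, so the expansion has 6 partial quotients, read off in order.

[1; 1, 2, 1, 1, 2]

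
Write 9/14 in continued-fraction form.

[0; 1, 1, 1, 4]

Run the Euclidean algorithm on 9 and 14; the successive quotients are the partial quotients a_0, a_1, ... (each step inverts the fractional part left over by the previous one):
  9 = 0*14 + 9, so a_0 = 0.
  14 = 1*9 + 5, so a_1 = 1.
  9 = 1*5 + 4, so a_2 = 1.
  5 = 1*4 + 1, so a_3 = 1.
  4 = 4*1 + 0, so a_4 = 4.
The remainder reaches 0 after 5 divisions, so the expansion has 5 partial quotients, read off in order.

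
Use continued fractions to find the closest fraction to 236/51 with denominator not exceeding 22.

37/8

Expand x = 236/51 as a continued fraction with the Euclidean algorithm:
  236 = 4*51 + 32, so a_0 = 4.
  51 = 1*32 + 19, so a_1 = 1.
  32 = 1*19 + 13, so a_2 = 1.
  19 = 1*13 + 6, so a_3 = 1.
  13 = 2*6 + 1, so a_4 = 2.
  6 = 6*1 + 0, so a_5 = 6.
so x = [4; 1, 1, 1, 2, 6].
Convergents (p_i = a_i*p_{i-1} + p_{i-2}, q_i = a_i*q_{i-1} + q_{i-2} with p_{-2}=0, p_{-1}=1, q_{-2}=1, q_{-1}=0), until the denominator exceeds 22:
  i=0: a_0=4, p_0 = 4*1 + 0 = 4, q_0 = 4*0 + 1 = 1.
  i=1: a_1=1, p_1 = 1*4 + 1 = 5, q_1 = 1*1 + 0 = 1.
  i=2: a_2=1, p_2 = 1*5 + 4 = 9, q_2 = 1*1 + 1 = 2.
  i=3: a_3=1, p_3 = 1*9 + 5 = 14, q_3 = 1*2 + 1 = 3.
  i=4: a_4=2, p_4 = 2*14 + 9 = 37, q_4 = 2*3 + 2 = 8.
  i=5: a_5=6, p_5 = 6*37 + 14 = 236, q_5 = 6*8 + 3 = 51.
q_5 = 51 > 22, so the last convergent with denominator <= 22 is p_4/q_4 = 37/8.
The closest fraction with denominator <= 22 is either p_4/q_4 or the intermediate fraction (k*p_4 + p_3)/(k*q_4 + q_3) with the largest k >= 1 whose denominator stays <= 22; these approach x as k grows, and every other convergent or intermediate fraction in range is farther away.
Largest k: floor((22 - q_3)/q_4) = floor((22 - 3)/8) = 2.
That gives (2*37 + 14)/(2*8 + 3) = 88/19.
Compare the errors: |x - 37/8| = |236*8 - 37*51|/(51*8) = 1/408, and |x - 88/19| = |236*19 - 88*51|/(51*19) = 4/969.
Cross-multiplying, 1*969 = 969 < 1632 = 4*408, so 1/408 is smaller: the convergent 37/8 is closer to x than 88/19.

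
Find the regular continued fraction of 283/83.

Run the Euclidean algorithm on 283 and 83; the successive quotients are the partial quotients a_0, a_1, ... (each step inverts the fractional part left over by the previous one):
  283 = 3*83 + 34, so a_0 = 3.
  83 = 2*34 + 15, so a_1 = 2.
  34 = 2*15 + 4, so a_2 = 2.
  15 = 3*4 + 3, so a_3 = 3.
  4 = 1*3 + 1, so a_4 = 1.
  3 = 3*1 + 0, so a_5 = 3.
The remainder reaches 0 after 6 divisions, so the expansion has 6 partial quotients, read off in order.

[3; 2, 2, 3, 1, 3]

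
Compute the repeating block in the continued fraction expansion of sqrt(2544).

Write x_i = (sqrt(2544) + m_i)/d_i with (m_0, d_0) = (0, 1). a_0 = floor(sqrt(2544)) = 50, since 50^2 = 2500 <= 2544 < 2601 = 51^2.
Iterate m_{i+1} = d_i*a_i - m_i, d_{i+1} = (2544 - m_{i+1}^2)/d_i, a_{i+1} = floor((a_0 + m_{i+1})/d_{i+1}):
  m_1 = 1*50 - 0 = 50, d_1 = (2544 - 50^2)/1 = 44/1 = 44, a_1 = floor((50 + 50)/44) = 2.
  m_2 = 44*2 - 50 = 38, d_2 = (2544 - 38^2)/44 = 1100/44 = 25, a_2 = floor((50 + 38)/25) = 3.
  m_3 = 25*3 - 38 = 37, d_3 = (2544 - 37^2)/25 = 1175/25 = 47, a_3 = floor((50 + 37)/47) = 1.
  m_4 = 47*1 - 37 = 10, d_4 = (2544 - 10^2)/47 = 2444/47 = 52, a_4 = floor((50 + 10)/52) = 1.
  m_5 = 52*1 - 10 = 42, d_5 = (2544 - 42^2)/52 = 780/52 = 15, a_5 = floor((50 + 42)/15) = 6.
  m_6 = 15*6 - 42 = 48, d_6 = (2544 - 48^2)/15 = 240/15 = 16, a_6 = floor((50 + 48)/16) = 6.
  m_7 = 16*6 - 48 = 48, d_7 = (2544 - 48^2)/16 = 240/16 = 15, a_7 = floor((50 + 48)/15) = 6.
  m_8 = 15*6 - 48 = 42, d_8 = (2544 - 42^2)/15 = 780/15 = 52, a_8 = floor((50 + 42)/52) = 1.
  m_9 = 52*1 - 42 = 10, d_9 = (2544 - 10^2)/52 = 2444/52 = 47, a_9 = floor((50 + 10)/47) = 1.
  m_10 = 47*1 - 10 = 37, d_10 = (2544 - 37^2)/47 = 1175/47 = 25, a_10 = floor((50 + 37)/25) = 3.
  m_11 = 25*3 - 37 = 38, d_11 = (2544 - 38^2)/25 = 1100/25 = 44, a_11 = floor((50 + 38)/44) = 2.
  m_12 = 44*2 - 38 = 50, d_12 = (2544 - 50^2)/44 = 44/44 = 1, a_12 = floor((50 + 50)/1) = 100.
  m_13 = 1*100 - 50 = 50, d_13 = (2544 - 50^2)/1 = 44/1 = 44: (m_13, d_13) = (m_1, d_1) = (50, 44), so from here the quotients repeat a_1, ..., a_12; the period length is 12.
Hence the expansion of sqrt(2544) is a_0 = 50 followed by the repeating block 2, 3, 1, 1, 6, 6, 6, 1, 1, 3, 2, 100 (period 12).

[50; (2, 3, 1, 1, 6, 6, 6, 1, 1, 3, 2, 100)]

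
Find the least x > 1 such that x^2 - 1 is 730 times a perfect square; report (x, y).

First expand sqrt(730) as a continued fraction. With x_i = (sqrt(730) + m_i)/d_i and (m_0, d_0) = (0, 1): a_0 = floor(sqrt(730)) = 27, since 27^2 = 729 <= 730 < 784 = 28^2.
Iterate m_{i+1} = d_i*a_i - m_i, d_{i+1} = (730 - m_{i+1}^2)/d_i, a_{i+1} = floor((a_0 + m_{i+1})/d_{i+1}):
  m_1 = 1*27 - 0 = 27, d_1 = (730 - 27^2)/1 = 1/1 = 1, a_1 = floor((27 + 27)/1) = 54.
  m_2 = 1*54 - 27 = 27, d_2 = (730 - 27^2)/1 = 1/1 = 1: (m_2, d_2) = (m_1, d_1) = (27, 1), so from here the quotient a_1 repeats; the period length is 1.
So sqrt(730) = [27; (54)] with period length k = 1.
k is odd, so (p_{k-1}, q_{k-1}) only solves x^2 - 730y^2 = -1 and the fundamental solution of x^2 - 730y^2 = 1 is (p_{2k-1}, q_{2k-1}) = (p_1, q_1); compute convergents through index 1, running through the period twice.
Convergents (p_i = a_i*p_{i-1} + p_{i-2}, q_i = a_i*q_{i-1} + q_{i-2} with p_{-2}=0, p_{-1}=1, q_{-2}=1, q_{-1}=0):
  i=0: a_0=27, p_0 = 27*1 + 0 = 27, q_0 = 27*0 + 1 = 1.
  i=1: a_1=54, p_1 = 54*27 + 1 = 1459, q_1 = 54*1 + 0 = 54.
Indeed p_0^2 - 730*q_0^2 = 729 - 730 = -1, not +1.
Check: 1459^2 - 730*54^2 = 2128681 - 2128680 = 1, so (x, y) = (1459, 54) solves the equation, and by the theorem it is the least positive solution.

(x, y) = (1459, 54)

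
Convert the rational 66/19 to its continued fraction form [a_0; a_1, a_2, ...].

Run the Euclidean algorithm on 66 and 19; the successive quotients are the partial quotients a_0, a_1, ... (each step inverts the fractional part left over by the previous one):
  66 = 3*19 + 9, so a_0 = 3.
  19 = 2*9 + 1, so a_1 = 2.
  9 = 9*1 + 0, so a_2 = 9.
The remainder reaches 0 after 3 divisions, so the expansion has 3 partial quotients, read off in order.

[3; 2, 9]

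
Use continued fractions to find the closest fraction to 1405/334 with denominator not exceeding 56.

122/29

Expand x = 1405/334 as a continued fraction with the Euclidean algorithm:
  1405 = 4*334 + 69, so a_0 = 4.
  334 = 4*69 + 58, so a_1 = 4.
  69 = 1*58 + 11, so a_2 = 1.
  58 = 5*11 + 3, so a_3 = 5.
  11 = 3*3 + 2, so a_4 = 3.
  3 = 1*2 + 1, so a_5 = 1.
  2 = 2*1 + 0, so a_6 = 2.
so x = [4; 4, 1, 5, 3, 1, 2].
Convergents (p_i = a_i*p_{i-1} + p_{i-2}, q_i = a_i*q_{i-1} + q_{i-2} with p_{-2}=0, p_{-1}=1, q_{-2}=1, q_{-1}=0), until the denominator exceeds 56:
  i=0: a_0=4, p_0 = 4*1 + 0 = 4, q_0 = 4*0 + 1 = 1.
  i=1: a_1=4, p_1 = 4*4 + 1 = 17, q_1 = 4*1 + 0 = 4.
  i=2: a_2=1, p_2 = 1*17 + 4 = 21, q_2 = 1*4 + 1 = 5.
  i=3: a_3=5, p_3 = 5*21 + 17 = 122, q_3 = 5*5 + 4 = 29.
  i=4: a_4=3, p_4 = 3*122 + 21 = 387, q_4 = 3*29 + 5 = 92.
q_4 = 92 > 56, so the last convergent with denominator <= 56 is p_3/q_3 = 122/29.
The closest fraction with denominator <= 56 is either p_3/q_3 or the intermediate fraction (k*p_3 + p_2)/(k*q_3 + q_2) with the largest k >= 1 whose denominator stays <= 56; these approach x as k grows, and every other convergent or intermediate fraction in range is farther away.
Largest k: floor((56 - q_2)/q_3) = floor((56 - 5)/29) = 1.
That gives (1*122 + 21)/(1*29 + 5) = 143/34.
Compare the errors: |x - 122/29| = |1405*29 - 122*334|/(334*29) = 3/9686, and |x - 143/34| = |1405*34 - 143*334|/(334*34) = 8/11356.
Cross-multiplying, 3*11356 = 34068 < 77488 = 8*9686, so 3/9686 is smaller: the convergent 122/29 is closer to x than 143/34.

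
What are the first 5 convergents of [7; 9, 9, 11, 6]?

7/1, 64/9, 583/82, 6477/911, 39445/5548

Using the convergent recurrence p_i = a_i*p_{i-1} + p_{i-2}, q_i = a_i*q_{i-1} + q_{i-2} with p_{-2}=0, p_{-1}=1, q_{-2}=1, q_{-1}=0:
  i=0: a_0=7, p_0 = 7*1 + 0 = 7, q_0 = 7*0 + 1 = 1.
  i=1: a_1=9, p_1 = 9*7 + 1 = 64, q_1 = 9*1 + 0 = 9.
  i=2: a_2=9, p_2 = 9*64 + 7 = 583, q_2 = 9*9 + 1 = 82.
  i=3: a_3=11, p_3 = 11*583 + 64 = 6477, q_3 = 11*82 + 9 = 911.
  i=4: a_4=6, p_4 = 6*6477 + 583 = 39445, q_4 = 6*911 + 82 = 5548.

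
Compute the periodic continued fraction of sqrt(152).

Write x_i = (sqrt(152) + m_i)/d_i with (m_0, d_0) = (0, 1). a_0 = floor(sqrt(152)) = 12, since 12^2 = 144 <= 152 < 169 = 13^2.
Iterate m_{i+1} = d_i*a_i - m_i, d_{i+1} = (152 - m_{i+1}^2)/d_i, a_{i+1} = floor((a_0 + m_{i+1})/d_{i+1}):
  m_1 = 1*12 - 0 = 12, d_1 = (152 - 12^2)/1 = 8/1 = 8, a_1 = floor((12 + 12)/8) = 3.
  m_2 = 8*3 - 12 = 12, d_2 = (152 - 12^2)/8 = 8/8 = 1, a_2 = floor((12 + 12)/1) = 24.
  m_3 = 1*24 - 12 = 12, d_3 = (152 - 12^2)/1 = 8/1 = 8: (m_3, d_3) = (m_1, d_1) = (12, 8), so from here the quotients repeat a_1, a_2; the period length is 2.
Hence the expansion of sqrt(152) is a_0 = 12 followed by the repeating block 3, 24 (period 2).

[12; (3, 24)]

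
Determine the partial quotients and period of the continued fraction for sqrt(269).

Write x_i = (sqrt(269) + m_i)/d_i with (m_0, d_0) = (0, 1). a_0 = floor(sqrt(269)) = 16, since 16^2 = 256 <= 269 < 289 = 17^2.
Iterate m_{i+1} = d_i*a_i - m_i, d_{i+1} = (269 - m_{i+1}^2)/d_i, a_{i+1} = floor((a_0 + m_{i+1})/d_{i+1}):
  m_1 = 1*16 - 0 = 16, d_1 = (269 - 16^2)/1 = 13/1 = 13, a_1 = floor((16 + 16)/13) = 2.
  m_2 = 13*2 - 16 = 10, d_2 = (269 - 10^2)/13 = 169/13 = 13, a_2 = floor((16 + 10)/13) = 2.
  m_3 = 13*2 - 10 = 16, d_3 = (269 - 16^2)/13 = 13/13 = 1, a_3 = floor((16 + 16)/1) = 32.
  m_4 = 1*32 - 16 = 16, d_4 = (269 - 16^2)/1 = 13/1 = 13: (m_4, d_4) = (m_1, d_1) = (16, 13), so from here the quotients repeat a_1, ..., a_3; the period length is 3.
Hence the expansion of sqrt(269) is a_0 = 16 followed by the repeating block 2, 2, 32 (period 3).

[16; (2, 2, 32)]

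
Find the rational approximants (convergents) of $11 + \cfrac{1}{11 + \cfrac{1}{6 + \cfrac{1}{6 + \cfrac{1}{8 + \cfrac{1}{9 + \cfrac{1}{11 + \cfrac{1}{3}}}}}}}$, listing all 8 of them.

Using the convergent recurrence p_i = a_i*p_{i-1} + p_{i-2}, q_i = a_i*q_{i-1} + q_{i-2} with p_{-2}=0, p_{-1}=1, q_{-2}=1, q_{-1}=0:
  i=0: a_0=11, p_0 = 11*1 + 0 = 11, q_0 = 11*0 + 1 = 1.
  i=1: a_1=11, p_1 = 11*11 + 1 = 122, q_1 = 11*1 + 0 = 11.
  i=2: a_2=6, p_2 = 6*122 + 11 = 743, q_2 = 6*11 + 1 = 67.
  i=3: a_3=6, p_3 = 6*743 + 122 = 4580, q_3 = 6*67 + 11 = 413.
  i=4: a_4=8, p_4 = 8*4580 + 743 = 37383, q_4 = 8*413 + 67 = 3371.
  i=5: a_5=9, p_5 = 9*37383 + 4580 = 341027, q_5 = 9*3371 + 413 = 30752.
  i=6: a_6=11, p_6 = 11*341027 + 37383 = 3788680, q_6 = 11*30752 + 3371 = 341643.
  i=7: a_7=3, p_7 = 3*3788680 + 341027 = 11707067, q_7 = 3*341643 + 30752 = 1055681.

11/1, 122/11, 743/67, 4580/413, 37383/3371, 341027/30752, 3788680/341643, 11707067/1055681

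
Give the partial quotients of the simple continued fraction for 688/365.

[1; 1, 7, 1, 2, 4, 3]

Run the Euclidean algorithm on 688 and 365; the successive quotients are the partial quotients a_0, a_1, ... (each step inverts the fractional part left over by the previous one):
  688 = 1*365 + 323, so a_0 = 1.
  365 = 1*323 + 42, so a_1 = 1.
  323 = 7*42 + 29, so a_2 = 7.
  42 = 1*29 + 13, so a_3 = 1.
  29 = 2*13 + 3, so a_4 = 2.
  13 = 4*3 + 1, so a_5 = 4.
  3 = 3*1 + 0, so a_6 = 3.
The remainder reaches 0 after 7 divisions, so the expansion has 7 partial quotients, read off in order.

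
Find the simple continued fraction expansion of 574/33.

[17; 2, 1, 1, 6]

Run the Euclidean algorithm on 574 and 33; the successive quotients are the partial quotients a_0, a_1, ... (each step inverts the fractional part left over by the previous one):
  574 = 17*33 + 13, so a_0 = 17.
  33 = 2*13 + 7, so a_1 = 2.
  13 = 1*7 + 6, so a_2 = 1.
  7 = 1*6 + 1, so a_3 = 1.
  6 = 6*1 + 0, so a_4 = 6.
The remainder reaches 0 after 5 divisions, so the expansion has 5 partial quotients, read off in order.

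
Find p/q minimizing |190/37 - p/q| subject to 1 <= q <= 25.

113/22

Expand x = 190/37 as a continued fraction with the Euclidean algorithm:
  190 = 5*37 + 5, so a_0 = 5.
  37 = 7*5 + 2, so a_1 = 7.
  5 = 2*2 + 1, so a_2 = 2.
  2 = 2*1 + 0, so a_3 = 2.
so x = [5; 7, 2, 2].
Convergents (p_i = a_i*p_{i-1} + p_{i-2}, q_i = a_i*q_{i-1} + q_{i-2} with p_{-2}=0, p_{-1}=1, q_{-2}=1, q_{-1}=0), until the denominator exceeds 25:
  i=0: a_0=5, p_0 = 5*1 + 0 = 5, q_0 = 5*0 + 1 = 1.
  i=1: a_1=7, p_1 = 7*5 + 1 = 36, q_1 = 7*1 + 0 = 7.
  i=2: a_2=2, p_2 = 2*36 + 5 = 77, q_2 = 2*7 + 1 = 15.
  i=3: a_3=2, p_3 = 2*77 + 36 = 190, q_3 = 2*15 + 7 = 37.
q_3 = 37 > 25, so the last convergent with denominator <= 25 is p_2/q_2 = 77/15.
The closest fraction with denominator <= 25 is either p_2/q_2 or the intermediate fraction (k*p_2 + p_1)/(k*q_2 + q_1) with the largest k >= 1 whose denominator stays <= 25; these approach x as k grows, and every other convergent or intermediate fraction in range is farther away.
Largest k: floor((25 - q_1)/q_2) = floor((25 - 7)/15) = 1.
That gives (1*77 + 36)/(1*15 + 7) = 113/22.
Compare the errors: |x - 77/15| = |190*15 - 77*37|/(37*15) = 1/555, and |x - 113/22| = |190*22 - 113*37|/(37*22) = 1/814.
Cross-multiplying, 1*555 = 555 < 814 = 1*814, so 1/814 is smaller: the intermediate fraction 113/22 is closer to x than 77/15.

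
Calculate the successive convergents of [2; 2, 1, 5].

Using the convergent recurrence p_i = a_i*p_{i-1} + p_{i-2}, q_i = a_i*q_{i-1} + q_{i-2} with p_{-2}=0, p_{-1}=1, q_{-2}=1, q_{-1}=0:
  i=0: a_0=2, p_0 = 2*1 + 0 = 2, q_0 = 2*0 + 1 = 1.
  i=1: a_1=2, p_1 = 2*2 + 1 = 5, q_1 = 2*1 + 0 = 2.
  i=2: a_2=1, p_2 = 1*5 + 2 = 7, q_2 = 1*2 + 1 = 3.
  i=3: a_3=5, p_3 = 5*7 + 5 = 40, q_3 = 5*3 + 2 = 17.

2/1, 5/2, 7/3, 40/17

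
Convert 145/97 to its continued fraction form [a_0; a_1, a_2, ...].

Run the Euclidean algorithm on 145 and 97; the successive quotients are the partial quotients a_0, a_1, ... (each step inverts the fractional part left over by the previous one):
  145 = 1*97 + 48, so a_0 = 1.
  97 = 2*48 + 1, so a_1 = 2.
  48 = 48*1 + 0, so a_2 = 48.
The remainder reaches 0 after 3 divisions, so the expansion has 3 partial quotients, read off in order.

[1; 2, 48]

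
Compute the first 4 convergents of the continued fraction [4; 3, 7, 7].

Using the convergent recurrence p_i = a_i*p_{i-1} + p_{i-2}, q_i = a_i*q_{i-1} + q_{i-2} with p_{-2}=0, p_{-1}=1, q_{-2}=1, q_{-1}=0:
  i=0: a_0=4, p_0 = 4*1 + 0 = 4, q_0 = 4*0 + 1 = 1.
  i=1: a_1=3, p_1 = 3*4 + 1 = 13, q_1 = 3*1 + 0 = 3.
  i=2: a_2=7, p_2 = 7*13 + 4 = 95, q_2 = 7*3 + 1 = 22.
  i=3: a_3=7, p_3 = 7*95 + 13 = 678, q_3 = 7*22 + 3 = 157.

4/1, 13/3, 95/22, 678/157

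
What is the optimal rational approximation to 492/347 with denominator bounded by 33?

17/12

Expand x = 492/347 as a continued fraction with the Euclidean algorithm:
  492 = 1*347 + 145, so a_0 = 1.
  347 = 2*145 + 57, so a_1 = 2.
  145 = 2*57 + 31, so a_2 = 2.
  57 = 1*31 + 26, so a_3 = 1.
  31 = 1*26 + 5, so a_4 = 1.
  26 = 5*5 + 1, so a_5 = 5.
  5 = 5*1 + 0, so a_6 = 5.
so x = [1; 2, 2, 1, 1, 5, 5].
Convergents (p_i = a_i*p_{i-1} + p_{i-2}, q_i = a_i*q_{i-1} + q_{i-2} with p_{-2}=0, p_{-1}=1, q_{-2}=1, q_{-1}=0), until the denominator exceeds 33:
  i=0: a_0=1, p_0 = 1*1 + 0 = 1, q_0 = 1*0 + 1 = 1.
  i=1: a_1=2, p_1 = 2*1 + 1 = 3, q_1 = 2*1 + 0 = 2.
  i=2: a_2=2, p_2 = 2*3 + 1 = 7, q_2 = 2*2 + 1 = 5.
  i=3: a_3=1, p_3 = 1*7 + 3 = 10, q_3 = 1*5 + 2 = 7.
  i=4: a_4=1, p_4 = 1*10 + 7 = 17, q_4 = 1*7 + 5 = 12.
  i=5: a_5=5, p_5 = 5*17 + 10 = 95, q_5 = 5*12 + 7 = 67.
q_5 = 67 > 33, so the last convergent with denominator <= 33 is p_4/q_4 = 17/12.
The closest fraction with denominator <= 33 is either p_4/q_4 or the intermediate fraction (k*p_4 + p_3)/(k*q_4 + q_3) with the largest k >= 1 whose denominator stays <= 33; these approach x as k grows, and every other convergent or intermediate fraction in range is farther away.
Largest k: floor((33 - q_3)/q_4) = floor((33 - 7)/12) = 2.
That gives (2*17 + 10)/(2*12 + 7) = 44/31.
Compare the errors: |x - 17/12| = |492*12 - 17*347|/(347*12) = 5/4164, and |x - 44/31| = |492*31 - 44*347|/(347*31) = 16/10757.
Cross-multiplying, 5*10757 = 53785 < 66624 = 16*4164, so 5/4164 is smaller: the convergent 17/12 is closer to x than 44/31.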